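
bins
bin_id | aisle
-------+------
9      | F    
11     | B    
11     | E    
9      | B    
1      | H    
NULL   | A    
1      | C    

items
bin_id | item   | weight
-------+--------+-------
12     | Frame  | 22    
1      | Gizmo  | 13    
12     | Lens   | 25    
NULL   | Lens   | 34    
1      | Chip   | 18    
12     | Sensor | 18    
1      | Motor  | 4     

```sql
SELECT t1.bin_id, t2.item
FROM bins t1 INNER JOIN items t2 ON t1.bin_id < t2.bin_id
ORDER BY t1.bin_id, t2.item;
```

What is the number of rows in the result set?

18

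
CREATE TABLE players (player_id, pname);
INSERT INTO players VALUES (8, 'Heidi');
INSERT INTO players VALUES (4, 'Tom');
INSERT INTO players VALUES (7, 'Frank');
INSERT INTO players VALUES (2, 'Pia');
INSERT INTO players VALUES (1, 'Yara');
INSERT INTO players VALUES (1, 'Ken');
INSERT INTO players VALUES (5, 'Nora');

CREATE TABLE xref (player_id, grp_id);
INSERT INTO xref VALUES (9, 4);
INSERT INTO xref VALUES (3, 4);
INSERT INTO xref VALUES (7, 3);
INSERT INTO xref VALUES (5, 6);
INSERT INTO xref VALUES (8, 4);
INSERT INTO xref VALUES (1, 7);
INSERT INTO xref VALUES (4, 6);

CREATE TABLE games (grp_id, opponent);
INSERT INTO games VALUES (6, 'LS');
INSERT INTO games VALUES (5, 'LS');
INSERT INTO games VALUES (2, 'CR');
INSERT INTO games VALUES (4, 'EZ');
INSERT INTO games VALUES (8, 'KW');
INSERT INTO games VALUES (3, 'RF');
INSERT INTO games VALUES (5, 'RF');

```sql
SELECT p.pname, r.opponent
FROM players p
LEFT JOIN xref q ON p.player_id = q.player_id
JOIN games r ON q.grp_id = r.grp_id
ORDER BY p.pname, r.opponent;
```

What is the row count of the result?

Evaluate left to right. First `players p LEFT JOIN xref q` on player_id: 7 row(s).
Then INNER JOIN `games r` on grp_id: keep only rows whose q.grp_id appears in r.
Result: 4 row(s).

4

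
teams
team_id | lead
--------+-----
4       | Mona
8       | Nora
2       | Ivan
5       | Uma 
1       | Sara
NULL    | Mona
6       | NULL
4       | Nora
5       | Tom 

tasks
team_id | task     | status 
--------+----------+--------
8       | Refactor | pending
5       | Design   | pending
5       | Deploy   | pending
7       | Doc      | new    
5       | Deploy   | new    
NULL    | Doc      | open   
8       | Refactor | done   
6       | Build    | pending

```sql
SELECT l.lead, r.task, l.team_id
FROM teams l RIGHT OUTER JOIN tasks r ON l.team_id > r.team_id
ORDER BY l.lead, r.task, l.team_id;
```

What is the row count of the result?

RIGHT JOIN keeps every row from `tasks`; unmatched rows get NULL for `teams`'s columns.
Matching on l.team_id > r.team_id. A NULL in a compared column never satisfies the condition.
- l row (team_id=4): no match.
- l row (team_id=8): matches 5 r row(s) → 5 output row(s).
- l row (team_id=2): no match.
- l row (team_id=5): no match.
- l row (team_id=1): no match.
- l row (team_id=NULL): no match.
- l row (team_id=6): matches 3 r row(s) → 3 output row(s).
- l row (team_id=4): no match.
- l row (team_id=5): no match.
- 3 r row(s) had no l match → kept, l columns NULL.
Total: 8 matched + 3 padded = 11 rows.

11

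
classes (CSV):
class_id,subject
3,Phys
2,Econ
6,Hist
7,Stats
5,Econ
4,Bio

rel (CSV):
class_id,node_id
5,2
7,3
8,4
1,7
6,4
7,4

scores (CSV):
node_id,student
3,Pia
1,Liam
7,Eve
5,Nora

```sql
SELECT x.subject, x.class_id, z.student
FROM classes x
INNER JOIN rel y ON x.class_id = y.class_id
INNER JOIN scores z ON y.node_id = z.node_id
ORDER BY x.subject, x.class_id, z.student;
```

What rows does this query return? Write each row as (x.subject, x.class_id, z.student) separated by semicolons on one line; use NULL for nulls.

(Stats, 7, Pia)

Joins associate left-to-right: classes INNER JOIN rel on class_id gives 4 intermediate row(s).
Then INNER JOIN `scores z` on node_id: keep only rows whose y.node_id appears in z.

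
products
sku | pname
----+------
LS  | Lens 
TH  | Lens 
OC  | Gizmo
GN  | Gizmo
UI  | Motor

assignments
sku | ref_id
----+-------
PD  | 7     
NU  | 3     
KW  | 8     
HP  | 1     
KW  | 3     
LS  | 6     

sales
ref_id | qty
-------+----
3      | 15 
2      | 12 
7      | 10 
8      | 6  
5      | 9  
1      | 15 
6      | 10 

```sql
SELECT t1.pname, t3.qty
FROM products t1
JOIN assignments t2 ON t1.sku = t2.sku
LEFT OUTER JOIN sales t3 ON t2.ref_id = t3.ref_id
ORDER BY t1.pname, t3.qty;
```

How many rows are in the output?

1

Step 1 — t1 INNER JOIN t2 on sku → 1 row(s).
Then LEFT JOIN `sales t3` on ref_id: each of those 1 rows is kept; rows whose t2.ref_id has no match in t3 get NULL for t3's columns.
Result: 1 row(s).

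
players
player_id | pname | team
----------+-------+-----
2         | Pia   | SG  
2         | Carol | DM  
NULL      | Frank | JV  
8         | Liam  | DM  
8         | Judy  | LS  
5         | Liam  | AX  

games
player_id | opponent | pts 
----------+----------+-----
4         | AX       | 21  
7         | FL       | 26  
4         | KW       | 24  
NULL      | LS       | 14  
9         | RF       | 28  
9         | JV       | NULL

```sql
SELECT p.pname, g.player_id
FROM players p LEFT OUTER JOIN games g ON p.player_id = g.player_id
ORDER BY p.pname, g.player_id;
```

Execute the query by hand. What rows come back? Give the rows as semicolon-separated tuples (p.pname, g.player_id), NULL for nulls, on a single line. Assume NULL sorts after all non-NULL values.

(Carol, NULL); (Frank, NULL); (Judy, NULL); (Liam, NULL); (Liam, NULL); (Pia, NULL)

LEFT JOIN keeps every row from `players`; unmatched rows get NULL for `games`'s columns.
Matching on p.player_id = g.player_id. A NULL in a compared column never satisfies the condition.
- player_id=2: no g row matches, row kept with g columns NULL.
- player_id=2: no g row matches, row kept with g columns NULL.
- player_id=NULL: no g row matches, row kept with g columns NULL.
- player_id=8: no g row matches, row kept with g columns NULL.
- player_id=8: no g row matches, row kept with g columns NULL.
- player_id=5: no g row matches, row kept with g columns NULL.
After projecting and ordering:
p.pname | g.player_id
Carol | NULL
Frank | NULL
Judy | NULL
Liam | NULL
Liam | NULL
Pia | NULL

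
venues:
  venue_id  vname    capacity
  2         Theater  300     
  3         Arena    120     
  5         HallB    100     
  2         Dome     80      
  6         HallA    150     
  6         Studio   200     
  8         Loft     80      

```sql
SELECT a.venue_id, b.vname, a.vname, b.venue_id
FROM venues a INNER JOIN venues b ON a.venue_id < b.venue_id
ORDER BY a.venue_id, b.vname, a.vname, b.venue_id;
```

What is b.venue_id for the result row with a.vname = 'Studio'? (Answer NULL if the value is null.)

8

INNER JOIN keeps only pairs where the ON condition holds.
Matching on a.venue_id < b.venue_id.
- a (venue_id=2) pairs with 5 row(s) of b.
- a (venue_id=3) pairs with 4 row(s) of b.
- a (venue_id=5) pairs with 3 row(s) of b.
- a (venue_id=2) pairs with 5 row(s) of b.
- a (venue_id=6) pairs with 1 row(s) of b.
- a (venue_id=6) pairs with 1 row(s) of b.
- a (venue_id=8) has no partner → excluded.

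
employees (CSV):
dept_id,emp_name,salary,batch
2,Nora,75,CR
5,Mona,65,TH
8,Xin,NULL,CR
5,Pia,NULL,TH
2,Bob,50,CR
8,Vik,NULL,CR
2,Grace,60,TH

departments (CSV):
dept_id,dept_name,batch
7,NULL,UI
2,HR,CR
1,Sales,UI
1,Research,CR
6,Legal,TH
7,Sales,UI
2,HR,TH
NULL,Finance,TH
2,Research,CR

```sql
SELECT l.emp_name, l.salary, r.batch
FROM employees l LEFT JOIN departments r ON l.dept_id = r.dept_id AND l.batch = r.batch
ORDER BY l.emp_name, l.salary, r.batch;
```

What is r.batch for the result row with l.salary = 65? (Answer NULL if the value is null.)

LEFT JOIN keeps every row from `employees`; unmatched rows get NULL for `departments`'s columns.
Matching on l.dept_id = r.dept_id AND l.batch = r.batch. A NULL in a compared column never satisfies the condition.
- l (dept_id=2, batch=CR) pairs with 2 row(s) of r.
- l (dept_id=5, batch=TH) has no partner → padded with NULL.
- l (dept_id=8, batch=CR) has no partner → padded with NULL.
- l (dept_id=5, batch=TH) has no partner → padded with NULL.
- l (dept_id=2, batch=CR) pairs with 2 row(s) of r.
- l (dept_id=8, batch=CR) has no partner → padded with NULL.
- l (dept_id=2, batch=TH) pairs with 1 row(s) of r.

NULL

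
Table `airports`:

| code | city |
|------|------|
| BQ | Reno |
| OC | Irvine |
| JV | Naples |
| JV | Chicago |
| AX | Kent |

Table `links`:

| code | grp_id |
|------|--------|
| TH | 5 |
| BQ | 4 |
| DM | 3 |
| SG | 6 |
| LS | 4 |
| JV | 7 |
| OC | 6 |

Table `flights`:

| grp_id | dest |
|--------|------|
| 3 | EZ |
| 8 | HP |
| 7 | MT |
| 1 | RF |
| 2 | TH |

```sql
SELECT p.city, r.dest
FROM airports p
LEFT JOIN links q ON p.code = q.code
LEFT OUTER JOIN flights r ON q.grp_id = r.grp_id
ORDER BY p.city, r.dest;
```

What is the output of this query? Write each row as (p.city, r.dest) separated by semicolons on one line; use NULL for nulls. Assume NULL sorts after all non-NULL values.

(Chicago, MT); (Irvine, NULL); (Kent, NULL); (Naples, MT); (Reno, NULL)

Evaluate left to right. First `airports p LEFT JOIN links q` on code: 5 row(s).
Then LEFT JOIN `flights r` on grp_id: each of those 5 rows is kept; rows whose q.grp_id has no match in r get NULL for r's columns.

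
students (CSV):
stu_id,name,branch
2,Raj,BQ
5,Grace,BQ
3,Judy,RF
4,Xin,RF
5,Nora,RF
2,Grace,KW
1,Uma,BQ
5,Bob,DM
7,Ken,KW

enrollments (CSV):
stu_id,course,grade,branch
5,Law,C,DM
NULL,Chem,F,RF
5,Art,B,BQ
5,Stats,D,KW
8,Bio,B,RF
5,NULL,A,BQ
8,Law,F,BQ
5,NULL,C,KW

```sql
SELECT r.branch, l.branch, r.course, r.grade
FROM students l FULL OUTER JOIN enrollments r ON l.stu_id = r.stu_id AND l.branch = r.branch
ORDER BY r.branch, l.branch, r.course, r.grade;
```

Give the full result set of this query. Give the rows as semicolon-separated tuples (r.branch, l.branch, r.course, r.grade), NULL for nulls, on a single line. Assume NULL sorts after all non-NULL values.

(BQ, BQ, Art, B); (BQ, BQ, NULL, A); (BQ, NULL, Law, F); (DM, DM, Law, C); (KW, NULL, Stats, D); (KW, NULL, NULL, C); (RF, NULL, Bio, B); (RF, NULL, Chem, F); (NULL, BQ, NULL, NULL); (NULL, BQ, NULL, NULL); (NULL, KW, NULL, NULL); (NULL, KW, NULL, NULL); (NULL, RF, NULL, NULL); (NULL, RF, NULL, NULL); (NULL, RF, NULL, NULL)

FULL OUTER JOIN keeps every row from both sides; unmatched rows get NULL for the other side's columns.
Matching on l.stu_id = r.stu_id AND l.branch = r.branch. A NULL in a compared column never satisfies the condition.
- stu_id=2, branch=BQ: no r row matches, row kept with r columns NULL.
- stu_id=5, branch=BQ: 2 matching r row(s), so 2 row(s) emitted.
- stu_id=3, branch=RF: no r row matches, row kept with r columns NULL.
- stu_id=4, branch=RF: no r row matches, row kept with r columns NULL.
- stu_id=5, branch=RF: no r row matches, row kept with r columns NULL.
- stu_id=2, branch=KW: no r row matches, row kept with r columns NULL.
- stu_id=1, branch=BQ: no r row matches, row kept with r columns NULL.
- stu_id=5, branch=DM: 1 matching r row(s), so 1 row(s) emitted.
- stu_id=7, branch=KW: no r row matches, row kept with r columns NULL.
- 5 row(s) from r found no l partner → padded with NULL.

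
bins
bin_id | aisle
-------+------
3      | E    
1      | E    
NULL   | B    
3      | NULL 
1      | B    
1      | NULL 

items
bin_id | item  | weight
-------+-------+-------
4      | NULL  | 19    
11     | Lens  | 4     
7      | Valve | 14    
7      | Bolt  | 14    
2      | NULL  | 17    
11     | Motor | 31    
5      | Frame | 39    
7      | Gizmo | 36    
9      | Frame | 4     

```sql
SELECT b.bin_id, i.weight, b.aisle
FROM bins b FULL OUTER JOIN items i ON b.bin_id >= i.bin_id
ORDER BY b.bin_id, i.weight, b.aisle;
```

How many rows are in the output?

14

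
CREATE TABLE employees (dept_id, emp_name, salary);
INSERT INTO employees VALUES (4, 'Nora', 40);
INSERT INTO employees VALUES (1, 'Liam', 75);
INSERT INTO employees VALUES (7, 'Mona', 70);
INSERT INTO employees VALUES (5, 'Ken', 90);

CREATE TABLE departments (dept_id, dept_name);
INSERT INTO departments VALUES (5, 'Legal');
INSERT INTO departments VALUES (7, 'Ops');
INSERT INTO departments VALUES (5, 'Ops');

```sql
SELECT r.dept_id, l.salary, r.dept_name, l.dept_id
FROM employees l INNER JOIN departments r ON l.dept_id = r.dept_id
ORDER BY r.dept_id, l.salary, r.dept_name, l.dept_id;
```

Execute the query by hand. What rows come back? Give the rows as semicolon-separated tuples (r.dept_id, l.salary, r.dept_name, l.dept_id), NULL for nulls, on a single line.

(5, 90, Legal, 5); (5, 90, Ops, 5); (7, 70, Ops, 7)

INNER JOIN keeps only pairs where the ON condition holds.
Matching on l.dept_id = r.dept_id.
- l (dept_id=4) has no partner → excluded.
- l (dept_id=1) has no partner → excluded.
- l (dept_id=7) pairs with 1 row(s) of r.
- l (dept_id=5) pairs with 2 row(s) of r.
After projecting and ordering:
r.dept_id | l.salary | r.dept_name | l.dept_id
5 | 90 | Legal | 5
5 | 90 | Ops | 5
7 | 70 | Ops | 7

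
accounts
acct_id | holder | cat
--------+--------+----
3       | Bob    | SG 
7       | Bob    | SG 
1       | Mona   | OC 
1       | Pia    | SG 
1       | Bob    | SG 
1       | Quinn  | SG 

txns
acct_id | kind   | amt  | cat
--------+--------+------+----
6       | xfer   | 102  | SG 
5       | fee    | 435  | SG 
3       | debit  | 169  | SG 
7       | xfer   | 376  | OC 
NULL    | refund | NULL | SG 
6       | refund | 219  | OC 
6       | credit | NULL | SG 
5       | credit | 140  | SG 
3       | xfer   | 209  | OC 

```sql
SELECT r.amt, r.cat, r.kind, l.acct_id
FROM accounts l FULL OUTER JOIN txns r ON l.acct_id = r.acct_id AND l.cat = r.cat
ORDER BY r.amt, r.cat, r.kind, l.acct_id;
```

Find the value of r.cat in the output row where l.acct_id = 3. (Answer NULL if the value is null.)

SG

FULL OUTER JOIN keeps every row from both sides; unmatched rows get NULL for the other side's columns.
Matching on l.acct_id = r.acct_id AND l.cat = r.cat. A NULL in a compared column never satisfies the condition.
- l (acct_id=3, cat=SG) pairs with 1 row(s) of r.
- l (acct_id=7, cat=SG) has no partner → padded with NULL.
- l (acct_id=1, cat=OC) has no partner → padded with NULL.
- l (acct_id=1, cat=SG) has no partner → padded with NULL.
- l (acct_id=1, cat=SG) has no partner → padded with NULL.
- l (acct_id=1, cat=SG) has no partner → padded with NULL.
- plus 8 unmatched r row(s), each kept with NULL l columns.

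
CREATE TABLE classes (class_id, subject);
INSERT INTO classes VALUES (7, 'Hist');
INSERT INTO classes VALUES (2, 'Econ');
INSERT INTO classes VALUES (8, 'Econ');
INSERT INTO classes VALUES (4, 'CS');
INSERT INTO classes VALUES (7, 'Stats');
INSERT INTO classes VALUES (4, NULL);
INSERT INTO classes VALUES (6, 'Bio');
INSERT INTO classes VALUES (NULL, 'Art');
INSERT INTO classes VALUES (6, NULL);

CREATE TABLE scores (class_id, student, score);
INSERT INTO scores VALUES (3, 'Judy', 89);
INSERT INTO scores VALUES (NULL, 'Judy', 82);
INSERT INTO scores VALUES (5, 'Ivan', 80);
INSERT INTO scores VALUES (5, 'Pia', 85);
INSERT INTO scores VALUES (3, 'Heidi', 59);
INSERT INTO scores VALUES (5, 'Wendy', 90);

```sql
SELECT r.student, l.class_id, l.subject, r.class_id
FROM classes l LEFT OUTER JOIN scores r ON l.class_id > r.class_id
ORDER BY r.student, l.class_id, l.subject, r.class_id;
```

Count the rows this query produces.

31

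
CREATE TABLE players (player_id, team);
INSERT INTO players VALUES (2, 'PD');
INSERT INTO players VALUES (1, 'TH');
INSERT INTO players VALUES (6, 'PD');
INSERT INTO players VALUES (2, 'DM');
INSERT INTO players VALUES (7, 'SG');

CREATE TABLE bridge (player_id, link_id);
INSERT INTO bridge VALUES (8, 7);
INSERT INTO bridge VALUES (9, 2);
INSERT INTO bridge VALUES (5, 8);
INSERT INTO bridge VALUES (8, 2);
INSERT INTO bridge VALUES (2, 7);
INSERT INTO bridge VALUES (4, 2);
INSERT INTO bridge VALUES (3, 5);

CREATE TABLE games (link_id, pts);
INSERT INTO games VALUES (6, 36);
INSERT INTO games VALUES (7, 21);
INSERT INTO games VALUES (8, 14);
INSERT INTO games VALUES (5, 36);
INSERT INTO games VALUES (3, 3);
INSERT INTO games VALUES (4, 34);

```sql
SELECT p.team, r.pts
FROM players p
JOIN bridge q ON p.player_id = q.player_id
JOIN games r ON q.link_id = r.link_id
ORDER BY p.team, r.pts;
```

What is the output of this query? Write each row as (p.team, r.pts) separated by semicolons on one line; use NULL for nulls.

Step 1 — p INNER JOIN q on player_id → 2 row(s).
Then INNER JOIN `games r` on link_id: keep only rows whose q.link_id appears in r.

(DM, 21); (PD, 21)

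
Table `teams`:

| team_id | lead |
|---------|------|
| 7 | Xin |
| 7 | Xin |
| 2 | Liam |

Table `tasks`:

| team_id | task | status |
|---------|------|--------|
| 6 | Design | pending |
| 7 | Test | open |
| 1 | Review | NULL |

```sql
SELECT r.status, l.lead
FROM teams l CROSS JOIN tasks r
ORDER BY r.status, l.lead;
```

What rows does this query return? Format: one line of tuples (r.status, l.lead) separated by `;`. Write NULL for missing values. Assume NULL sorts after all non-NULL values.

CROSS JOIN pairs every row of `teams` with every row of `tasks`: 3 × 3 = 9 rows.
After projecting and ordering:
r.status | l.lead
open | Liam
open | Xin
open | Xin
pending | Liam
pending | Xin
pending | Xin
NULL | Liam
NULL | Xin
NULL | Xin

(open, Liam); (open, Xin); (open, Xin); (pending, Liam); (pending, Xin); (pending, Xin); (NULL, Liam); (NULL, Xin); (NULL, Xin)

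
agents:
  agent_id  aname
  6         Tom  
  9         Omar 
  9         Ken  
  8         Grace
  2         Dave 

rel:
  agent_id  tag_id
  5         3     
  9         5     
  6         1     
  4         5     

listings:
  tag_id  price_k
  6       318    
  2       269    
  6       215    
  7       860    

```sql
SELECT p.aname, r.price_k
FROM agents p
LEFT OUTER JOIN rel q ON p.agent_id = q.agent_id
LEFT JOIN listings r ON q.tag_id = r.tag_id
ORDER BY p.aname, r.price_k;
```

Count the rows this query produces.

5

Evaluate left to right. First `agents p LEFT JOIN rel q` on agent_id: 5 row(s).
Then LEFT JOIN `listings r` on tag_id: each of those 5 rows is kept; rows whose q.tag_id has no match in r get NULL for r's columns.
Result: 5 row(s).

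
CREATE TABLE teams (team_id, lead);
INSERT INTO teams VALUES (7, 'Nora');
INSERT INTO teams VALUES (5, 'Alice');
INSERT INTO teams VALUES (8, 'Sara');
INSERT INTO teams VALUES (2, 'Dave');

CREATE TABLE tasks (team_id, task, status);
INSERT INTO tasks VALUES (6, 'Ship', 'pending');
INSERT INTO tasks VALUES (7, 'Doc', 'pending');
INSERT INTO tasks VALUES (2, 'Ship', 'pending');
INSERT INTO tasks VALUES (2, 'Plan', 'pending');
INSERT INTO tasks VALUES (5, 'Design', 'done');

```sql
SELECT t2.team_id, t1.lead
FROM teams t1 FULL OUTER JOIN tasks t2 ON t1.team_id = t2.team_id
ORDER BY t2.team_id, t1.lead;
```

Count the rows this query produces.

FULL OUTER JOIN keeps every row from both sides; unmatched rows get NULL for the other side's columns.
Matching on t1.team_id = t2.team_id.
Matched pairs: 4; unmatched t1 rows kept: 1; unmatched t2 rows kept: 1.
Total: 4 matched + 2 padded = 6 rows.

6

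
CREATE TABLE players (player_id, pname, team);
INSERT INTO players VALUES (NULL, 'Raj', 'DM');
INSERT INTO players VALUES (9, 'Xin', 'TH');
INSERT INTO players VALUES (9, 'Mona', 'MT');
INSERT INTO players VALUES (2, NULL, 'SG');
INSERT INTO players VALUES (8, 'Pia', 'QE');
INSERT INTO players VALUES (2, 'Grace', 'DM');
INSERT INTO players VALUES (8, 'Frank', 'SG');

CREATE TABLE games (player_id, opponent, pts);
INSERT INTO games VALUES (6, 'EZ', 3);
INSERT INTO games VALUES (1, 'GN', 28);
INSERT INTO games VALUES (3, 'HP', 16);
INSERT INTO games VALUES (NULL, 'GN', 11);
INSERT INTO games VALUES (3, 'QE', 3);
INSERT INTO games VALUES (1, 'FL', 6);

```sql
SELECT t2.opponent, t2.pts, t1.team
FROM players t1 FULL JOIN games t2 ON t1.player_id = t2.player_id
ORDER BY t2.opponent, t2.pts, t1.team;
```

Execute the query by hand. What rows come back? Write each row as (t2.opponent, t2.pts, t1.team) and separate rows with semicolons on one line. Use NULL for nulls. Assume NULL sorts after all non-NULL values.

FULL OUTER JOIN keeps every row from both sides; unmatched rows get NULL for the other side's columns.
Matching on t1.player_id = t2.player_id. A NULL in a compared column never satisfies the condition.
- t1[0] player_id=NULL → no match; kept with NULLs on the t2 side.
- t1[1] player_id=9 → no match; kept with NULLs on the t2 side.
- t1[2] player_id=9 → no match; kept with NULLs on the t2 side.
- t1[3] player_id=2 → no match; kept with NULLs on the t2 side.
- t1[4] player_id=8 → no match; kept with NULLs on the t2 side.
- t1[5] player_id=2 → no match; kept with NULLs on the t2 side.
- t1[6] player_id=8 → no match; kept with NULLs on the t2 side.
- plus 6 unmatched t2 row(s), each kept with NULL t1 columns.

(EZ, 3, NULL); (FL, 6, NULL); (GN, 11, NULL); (GN, 28, NULL); (HP, 16, NULL); (QE, 3, NULL); (NULL, NULL, DM); (NULL, NULL, DM); (NULL, NULL, MT); (NULL, NULL, QE); (NULL, NULL, SG); (NULL, NULL, SG); (NULL, NULL, TH)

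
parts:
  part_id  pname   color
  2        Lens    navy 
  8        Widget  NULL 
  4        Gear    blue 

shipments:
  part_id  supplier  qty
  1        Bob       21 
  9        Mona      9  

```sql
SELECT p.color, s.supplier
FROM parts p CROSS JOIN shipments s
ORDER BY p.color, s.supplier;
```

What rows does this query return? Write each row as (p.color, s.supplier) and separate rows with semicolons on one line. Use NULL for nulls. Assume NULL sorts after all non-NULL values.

(blue, Bob); (blue, Mona); (navy, Bob); (navy, Mona); (NULL, Bob); (NULL, Mona)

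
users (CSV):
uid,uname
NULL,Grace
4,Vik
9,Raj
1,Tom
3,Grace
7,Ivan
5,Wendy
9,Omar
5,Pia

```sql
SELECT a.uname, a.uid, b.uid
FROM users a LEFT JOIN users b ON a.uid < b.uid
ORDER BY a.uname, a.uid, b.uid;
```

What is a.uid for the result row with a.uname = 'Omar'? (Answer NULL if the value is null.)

9

LEFT JOIN keeps every row from `users a`; unmatched rows get NULL for `users b`'s columns.
Matching on a.uid < b.uid. A NULL in a compared column never satisfies the condition.
- uid=NULL: no b row matches, row kept with b columns NULL.
- uid=4: 5 matching b row(s), so 5 row(s) emitted.
- uid=9: no b row matches, row kept with b columns NULL.
- uid=1: 7 matching b row(s), so 7 row(s) emitted.
- uid=3: 6 matching b row(s), so 6 row(s) emitted.
- uid=7: 2 matching b row(s), so 2 row(s) emitted.
- uid=5: 3 matching b row(s), so 3 row(s) emitted.
- uid=9: no b row matches, row kept with b columns NULL.
- uid=5: 3 matching b row(s), so 3 row(s) emitted.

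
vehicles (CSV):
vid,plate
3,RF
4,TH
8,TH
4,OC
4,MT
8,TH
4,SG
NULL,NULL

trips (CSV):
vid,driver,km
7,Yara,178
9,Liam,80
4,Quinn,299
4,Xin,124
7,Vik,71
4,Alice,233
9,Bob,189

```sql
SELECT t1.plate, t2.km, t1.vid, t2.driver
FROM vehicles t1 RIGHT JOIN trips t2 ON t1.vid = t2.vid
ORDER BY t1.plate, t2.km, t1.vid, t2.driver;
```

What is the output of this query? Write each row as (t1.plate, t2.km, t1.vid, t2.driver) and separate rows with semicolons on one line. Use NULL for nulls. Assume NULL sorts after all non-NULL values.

RIGHT JOIN keeps every row from `trips`; unmatched rows get NULL for `vehicles`'s columns.
Matching on t1.vid = t2.vid. A NULL in a compared column never satisfies the condition.
Matched pairs: 12; unmatched t2 rows kept: 4.

(MT, 124, 4, Xin); (MT, 233, 4, Alice); (MT, 299, 4, Quinn); (OC, 124, 4, Xin); (OC, 233, 4, Alice); (OC, 299, 4, Quinn); (SG, 124, 4, Xin); (SG, 233, 4, Alice); (SG, 299, 4, Quinn); (TH, 124, 4, Xin); (TH, 233, 4, Alice); (TH, 299, 4, Quinn); (NULL, 71, NULL, Vik); (NULL, 80, NULL, Liam); (NULL, 178, NULL, Yara); (NULL, 189, NULL, Bob)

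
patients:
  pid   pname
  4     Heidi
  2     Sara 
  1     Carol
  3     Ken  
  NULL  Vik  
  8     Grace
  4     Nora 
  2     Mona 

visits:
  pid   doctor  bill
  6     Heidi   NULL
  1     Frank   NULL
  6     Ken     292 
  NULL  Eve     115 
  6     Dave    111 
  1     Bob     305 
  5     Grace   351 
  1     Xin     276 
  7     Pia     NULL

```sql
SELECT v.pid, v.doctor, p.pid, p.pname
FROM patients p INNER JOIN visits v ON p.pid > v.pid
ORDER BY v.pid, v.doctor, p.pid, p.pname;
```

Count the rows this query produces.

23

INNER JOIN keeps only pairs where the ON condition holds.
Matching on p.pid > v.pid. A NULL in a compared column never satisfies the condition.
- p[0] pid=4 → 3 match(es) in v → 3 row(s).
- p[1] pid=2 → 3 match(es) in v → 3 row(s).
- p[2] pid=1 → no match; dropped.
- p[3] pid=3 → 3 match(es) in v → 3 row(s).
- p[4] pid=NULL → no match; dropped.
- p[5] pid=8 → 8 match(es) in v → 8 row(s).
- p[6] pid=4 → 3 match(es) in v → 3 row(s).
- p[7] pid=2 → 3 match(es) in v → 3 row(s).
Total: 23 rows.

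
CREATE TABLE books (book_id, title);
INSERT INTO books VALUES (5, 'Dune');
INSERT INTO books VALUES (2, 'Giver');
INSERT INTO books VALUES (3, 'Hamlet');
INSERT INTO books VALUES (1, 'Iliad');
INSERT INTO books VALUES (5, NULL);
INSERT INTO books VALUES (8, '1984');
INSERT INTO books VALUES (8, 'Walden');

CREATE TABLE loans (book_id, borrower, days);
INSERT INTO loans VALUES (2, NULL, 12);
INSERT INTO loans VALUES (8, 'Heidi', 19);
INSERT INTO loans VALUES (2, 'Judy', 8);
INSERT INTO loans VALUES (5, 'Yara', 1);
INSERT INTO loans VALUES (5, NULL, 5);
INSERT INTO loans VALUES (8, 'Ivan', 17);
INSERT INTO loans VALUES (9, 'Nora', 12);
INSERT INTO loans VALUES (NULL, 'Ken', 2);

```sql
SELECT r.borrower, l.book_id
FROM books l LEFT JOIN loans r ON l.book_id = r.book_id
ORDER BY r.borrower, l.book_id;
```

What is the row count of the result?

LEFT JOIN keeps every row from `books`; unmatched rows get NULL for `loans`'s columns.
Matching on l.book_id = r.book_id. A NULL in a compared column never satisfies the condition.
Matched pairs: 10; unmatched l rows kept: 2.
Total: 10 matched + 2 padded = 12 rows.

12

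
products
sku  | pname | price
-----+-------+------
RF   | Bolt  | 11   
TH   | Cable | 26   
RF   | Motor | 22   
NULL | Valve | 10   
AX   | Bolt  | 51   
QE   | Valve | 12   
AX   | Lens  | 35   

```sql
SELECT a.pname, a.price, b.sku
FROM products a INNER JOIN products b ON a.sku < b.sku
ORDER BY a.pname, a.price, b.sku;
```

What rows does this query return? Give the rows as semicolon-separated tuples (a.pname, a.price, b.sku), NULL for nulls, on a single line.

(Bolt, 11, TH); (Bolt, 51, QE); (Bolt, 51, RF); (Bolt, 51, RF); (Bolt, 51, TH); (Lens, 35, QE); (Lens, 35, RF); (Lens, 35, RF); (Lens, 35, TH); (Motor, 22, TH); (Valve, 12, RF); (Valve, 12, RF); (Valve, 12, TH)

INNER JOIN keeps only pairs where the ON condition holds.
Matching on a.sku < b.sku. A NULL in a compared column never satisfies the condition.
Matched pairs: 13.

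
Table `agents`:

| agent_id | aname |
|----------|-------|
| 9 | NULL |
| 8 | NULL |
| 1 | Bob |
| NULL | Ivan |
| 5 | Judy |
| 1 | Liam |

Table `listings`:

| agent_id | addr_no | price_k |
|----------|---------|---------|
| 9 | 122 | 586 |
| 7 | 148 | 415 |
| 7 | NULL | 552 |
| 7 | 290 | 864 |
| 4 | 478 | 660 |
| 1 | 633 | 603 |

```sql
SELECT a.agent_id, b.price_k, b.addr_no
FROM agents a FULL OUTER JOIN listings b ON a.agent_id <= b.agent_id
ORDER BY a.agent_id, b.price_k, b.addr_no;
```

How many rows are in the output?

FULL OUTER JOIN keeps every row from both sides; unmatched rows get NULL for the other side's columns.
Matching on a.agent_id <= b.agent_id. A NULL in a compared column never satisfies the condition.
Matched pairs: 18; unmatched a rows kept: 1; unmatched b rows kept: 0.
Total: 18 matched + 1 padded = 19 rows.

19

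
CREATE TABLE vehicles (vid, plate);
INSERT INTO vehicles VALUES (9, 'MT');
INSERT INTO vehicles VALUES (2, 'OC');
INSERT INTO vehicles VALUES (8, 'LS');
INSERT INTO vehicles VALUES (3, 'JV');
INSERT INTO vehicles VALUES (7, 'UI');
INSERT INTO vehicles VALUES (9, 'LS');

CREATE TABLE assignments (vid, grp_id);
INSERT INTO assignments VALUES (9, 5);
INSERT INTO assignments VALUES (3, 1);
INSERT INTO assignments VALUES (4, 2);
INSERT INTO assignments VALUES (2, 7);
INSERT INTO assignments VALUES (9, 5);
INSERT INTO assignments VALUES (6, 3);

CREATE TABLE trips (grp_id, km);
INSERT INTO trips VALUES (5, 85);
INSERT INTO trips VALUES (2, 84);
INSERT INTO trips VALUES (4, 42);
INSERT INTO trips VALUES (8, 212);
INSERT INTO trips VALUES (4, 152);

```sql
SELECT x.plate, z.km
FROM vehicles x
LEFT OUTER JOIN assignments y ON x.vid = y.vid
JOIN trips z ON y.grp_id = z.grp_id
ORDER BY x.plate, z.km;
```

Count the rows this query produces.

Evaluate left to right. First `vehicles x LEFT JOIN assignments y` on vid: 8 row(s).
Then INNER JOIN `trips z` on grp_id: keep only rows whose y.grp_id appears in z.
Result: 4 row(s).

4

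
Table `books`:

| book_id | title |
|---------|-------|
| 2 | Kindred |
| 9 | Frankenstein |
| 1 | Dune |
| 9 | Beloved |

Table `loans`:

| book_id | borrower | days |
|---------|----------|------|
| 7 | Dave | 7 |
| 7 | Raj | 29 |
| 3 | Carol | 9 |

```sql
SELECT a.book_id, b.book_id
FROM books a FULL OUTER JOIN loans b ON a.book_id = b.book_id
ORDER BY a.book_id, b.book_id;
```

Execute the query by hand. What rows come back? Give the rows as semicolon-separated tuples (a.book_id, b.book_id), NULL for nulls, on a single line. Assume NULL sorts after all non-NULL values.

(1, NULL); (2, NULL); (9, NULL); (9, NULL); (NULL, 3); (NULL, 7); (NULL, 7)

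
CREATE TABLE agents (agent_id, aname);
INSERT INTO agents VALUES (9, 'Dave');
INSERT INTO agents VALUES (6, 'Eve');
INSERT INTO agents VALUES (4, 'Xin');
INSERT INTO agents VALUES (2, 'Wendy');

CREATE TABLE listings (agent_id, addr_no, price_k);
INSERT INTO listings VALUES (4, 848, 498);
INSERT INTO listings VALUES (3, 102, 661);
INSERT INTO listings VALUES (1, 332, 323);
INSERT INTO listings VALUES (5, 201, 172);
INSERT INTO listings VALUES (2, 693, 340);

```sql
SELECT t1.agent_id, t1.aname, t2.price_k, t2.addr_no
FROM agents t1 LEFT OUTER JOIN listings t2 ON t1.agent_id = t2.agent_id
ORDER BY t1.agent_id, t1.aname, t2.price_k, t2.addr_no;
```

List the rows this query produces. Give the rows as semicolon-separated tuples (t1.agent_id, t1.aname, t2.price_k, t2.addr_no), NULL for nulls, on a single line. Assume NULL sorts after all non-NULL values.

LEFT JOIN keeps every row from `agents`; unmatched rows get NULL for `listings`'s columns.
Matching on t1.agent_id = t2.agent_id.
- t1 row (agent_id=9): no match → kept, t2 columns NULL.
- t1 row (agent_id=6): no match → kept, t2 columns NULL.
- t1 row (agent_id=4): matches 1 t2 row(s) → 1 output row(s).
- t1 row (agent_id=2): matches 1 t2 row(s) → 1 output row(s).
After projecting and ordering:
t1.agent_id | t1.aname | t2.price_k | t2.addr_no
2 | Wendy | 340 | 693
4 | Xin | 498 | 848
6 | Eve | NULL | NULL
9 | Dave | NULL | NULL

(2, Wendy, 340, 693); (4, Xin, 498, 848); (6, Eve, NULL, NULL); (9, Dave, NULL, NULL)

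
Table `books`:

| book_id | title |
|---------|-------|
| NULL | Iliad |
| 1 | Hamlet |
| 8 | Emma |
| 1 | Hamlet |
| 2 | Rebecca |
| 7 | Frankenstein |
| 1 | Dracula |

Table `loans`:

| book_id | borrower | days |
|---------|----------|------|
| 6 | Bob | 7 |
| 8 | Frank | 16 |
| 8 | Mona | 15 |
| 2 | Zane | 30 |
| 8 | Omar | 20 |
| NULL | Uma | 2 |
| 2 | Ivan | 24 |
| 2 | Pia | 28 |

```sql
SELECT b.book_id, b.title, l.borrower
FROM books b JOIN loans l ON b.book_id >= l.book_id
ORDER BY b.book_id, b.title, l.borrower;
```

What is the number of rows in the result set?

14

INNER JOIN keeps only pairs where the ON condition holds.
Matching on b.book_id >= l.book_id. A NULL in a compared column never satisfies the condition.
Matched pairs: 14.
Total: 14 rows.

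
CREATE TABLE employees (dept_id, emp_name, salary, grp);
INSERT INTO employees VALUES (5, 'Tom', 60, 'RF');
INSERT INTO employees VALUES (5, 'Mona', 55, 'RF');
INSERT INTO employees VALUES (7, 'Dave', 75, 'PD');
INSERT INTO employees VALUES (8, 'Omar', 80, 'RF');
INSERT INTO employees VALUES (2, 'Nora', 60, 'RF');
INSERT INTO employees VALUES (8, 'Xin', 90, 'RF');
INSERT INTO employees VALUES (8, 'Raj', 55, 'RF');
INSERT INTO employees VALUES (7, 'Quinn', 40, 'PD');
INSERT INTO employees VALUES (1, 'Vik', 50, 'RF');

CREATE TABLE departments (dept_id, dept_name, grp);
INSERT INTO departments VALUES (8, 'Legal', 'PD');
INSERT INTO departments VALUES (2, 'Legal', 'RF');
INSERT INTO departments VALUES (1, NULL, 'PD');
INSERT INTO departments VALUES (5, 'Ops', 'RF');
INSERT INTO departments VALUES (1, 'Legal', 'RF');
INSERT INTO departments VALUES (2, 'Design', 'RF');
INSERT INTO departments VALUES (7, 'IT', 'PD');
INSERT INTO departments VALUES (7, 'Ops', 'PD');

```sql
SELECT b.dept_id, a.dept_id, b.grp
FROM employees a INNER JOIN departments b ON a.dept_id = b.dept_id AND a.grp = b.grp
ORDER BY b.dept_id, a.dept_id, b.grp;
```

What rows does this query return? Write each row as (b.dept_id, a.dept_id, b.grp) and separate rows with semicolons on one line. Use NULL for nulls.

(1, 1, RF); (2, 2, RF); (2, 2, RF); (5, 5, RF); (5, 5, RF); (7, 7, PD); (7, 7, PD); (7, 7, PD); (7, 7, PD)

INNER JOIN keeps only pairs where the ON condition holds.
Matching on a.dept_id = b.dept_id AND a.grp = b.grp.
- dept_id=5, grp=RF: 1 matching b row(s), so 1 row(s) emitted.
- dept_id=5, grp=RF: 1 matching b row(s), so 1 row(s) emitted.
- dept_id=7, grp=PD: 2 matching b row(s), so 2 row(s) emitted.
- dept_id=8, grp=RF: no matching b row, dropped.
- dept_id=2, grp=RF: 2 matching b row(s), so 2 row(s) emitted.
- dept_id=8, grp=RF: no matching b row, dropped.
- dept_id=8, grp=RF: no matching b row, dropped.
- dept_id=7, grp=PD: 2 matching b row(s), so 2 row(s) emitted.
- dept_id=1, grp=RF: 1 matching b row(s), so 1 row(s) emitted.
After projecting and ordering:
b.dept_id | a.dept_id | b.grp
1 | 1 | RF
2 | 2 | RF
2 | 2 | RF
5 | 5 | RF
5 | 5 | RF
7 | 7 | PD
7 | 7 | PD
7 | 7 | PD
7 | 7 | PD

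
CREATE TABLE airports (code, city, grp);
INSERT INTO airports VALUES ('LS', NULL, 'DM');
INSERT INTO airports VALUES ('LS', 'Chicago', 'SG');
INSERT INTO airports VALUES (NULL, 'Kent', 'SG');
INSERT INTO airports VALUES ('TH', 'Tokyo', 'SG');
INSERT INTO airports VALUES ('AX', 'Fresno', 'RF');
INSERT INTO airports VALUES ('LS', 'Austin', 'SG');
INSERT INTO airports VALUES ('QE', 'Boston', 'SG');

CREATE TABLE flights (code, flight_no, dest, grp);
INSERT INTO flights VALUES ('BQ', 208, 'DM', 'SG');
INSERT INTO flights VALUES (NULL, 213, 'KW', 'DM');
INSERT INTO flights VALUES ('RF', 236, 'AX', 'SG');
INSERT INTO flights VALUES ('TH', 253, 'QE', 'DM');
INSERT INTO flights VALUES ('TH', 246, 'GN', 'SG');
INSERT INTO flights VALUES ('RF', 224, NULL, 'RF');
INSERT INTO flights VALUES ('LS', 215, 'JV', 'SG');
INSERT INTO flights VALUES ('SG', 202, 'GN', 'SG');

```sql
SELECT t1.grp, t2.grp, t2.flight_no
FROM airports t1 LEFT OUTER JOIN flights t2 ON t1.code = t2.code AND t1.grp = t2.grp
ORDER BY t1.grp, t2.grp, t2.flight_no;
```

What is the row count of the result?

LEFT JOIN keeps every row from `airports`; unmatched rows get NULL for `flights`'s columns.
Matching on t1.code = t2.code AND t1.grp = t2.grp. A NULL in a compared column never satisfies the condition.
- code=LS, grp=DM: no t2 row matches, row kept with t2 columns NULL.
- code=LS, grp=SG: 1 matching t2 row(s), so 1 row(s) emitted.
- code=NULL, grp=SG: no t2 row matches, row kept with t2 columns NULL.
- code=TH, grp=SG: 1 matching t2 row(s), so 1 row(s) emitted.
- code=AX, grp=RF: no t2 row matches, row kept with t2 columns NULL.
- code=LS, grp=SG: 1 matching t2 row(s), so 1 row(s) emitted.
- code=QE, grp=SG: no t2 row matches, row kept with t2 columns NULL.
Total: 3 matched + 4 padded = 7 rows.

7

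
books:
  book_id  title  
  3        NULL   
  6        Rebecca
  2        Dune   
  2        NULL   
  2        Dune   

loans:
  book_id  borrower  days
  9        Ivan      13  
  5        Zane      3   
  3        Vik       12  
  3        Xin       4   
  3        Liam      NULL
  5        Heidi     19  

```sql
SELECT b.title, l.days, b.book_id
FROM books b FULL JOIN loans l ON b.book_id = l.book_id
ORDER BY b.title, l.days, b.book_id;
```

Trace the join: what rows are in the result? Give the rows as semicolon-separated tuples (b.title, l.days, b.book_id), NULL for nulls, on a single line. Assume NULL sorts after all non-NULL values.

FULL OUTER JOIN keeps every row from both sides; unmatched rows get NULL for the other side's columns.
Matching on b.book_id = l.book_id.
- b[0] book_id=3 → 3 match(es) in l → 3 row(s).
- b[1] book_id=6 → no match; kept with NULLs on the l side.
- b[2] book_id=2 → no match; kept with NULLs on the l side.
- b[3] book_id=2 → no match; kept with NULLs on the l side.
- b[4] book_id=2 → no match; kept with NULLs on the l side.
- plus 3 unmatched l row(s), each kept with NULL b columns.
After projecting and ordering:
b.title | l.days | b.book_id
Dune | NULL | 2
Dune | NULL | 2
Rebecca | NULL | 6
NULL | 3 | NULL
NULL | 4 | 3
NULL | 12 | 3
NULL | 13 | NULL
NULL | 19 | NULL
NULL | NULL | 2
NULL | NULL | 3

(Dune, NULL, 2); (Dune, NULL, 2); (Rebecca, NULL, 6); (NULL, 3, NULL); (NULL, 4, 3); (NULL, 12, 3); (NULL, 13, NULL); (NULL, 19, NULL); (NULL, NULL, 2); (NULL, NULL, 3)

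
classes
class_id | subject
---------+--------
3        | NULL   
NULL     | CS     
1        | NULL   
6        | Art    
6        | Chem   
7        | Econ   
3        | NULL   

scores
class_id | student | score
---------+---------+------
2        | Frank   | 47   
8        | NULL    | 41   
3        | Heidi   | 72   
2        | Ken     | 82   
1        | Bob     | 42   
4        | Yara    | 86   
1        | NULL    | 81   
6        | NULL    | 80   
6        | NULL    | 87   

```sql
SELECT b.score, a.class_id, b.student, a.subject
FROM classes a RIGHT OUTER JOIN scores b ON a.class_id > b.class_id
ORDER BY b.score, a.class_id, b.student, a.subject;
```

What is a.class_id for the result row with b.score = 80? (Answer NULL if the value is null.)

RIGHT JOIN keeps every row from `scores`; unmatched rows get NULL for `classes`'s columns.
Matching on a.class_id > b.class_id. A NULL in a compared column never satisfies the condition.
Matched pairs: 28; unmatched b rows kept: 1.

7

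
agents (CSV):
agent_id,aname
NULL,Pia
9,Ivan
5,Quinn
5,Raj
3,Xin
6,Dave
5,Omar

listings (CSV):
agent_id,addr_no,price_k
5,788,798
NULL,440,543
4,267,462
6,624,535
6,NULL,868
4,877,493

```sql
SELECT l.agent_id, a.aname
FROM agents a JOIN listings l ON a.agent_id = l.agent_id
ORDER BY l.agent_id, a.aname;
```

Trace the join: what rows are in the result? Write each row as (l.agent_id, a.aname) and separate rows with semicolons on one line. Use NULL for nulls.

(5, Omar); (5, Quinn); (5, Raj); (6, Dave); (6, Dave)

INNER JOIN keeps only pairs where the ON condition holds.
Matching on a.agent_id = l.agent_id. A NULL in a compared column never satisfies the condition.
- a (agent_id=NULL) has no partner → excluded.
- a (agent_id=9) has no partner → excluded.
- a (agent_id=5) pairs with 1 row(s) of l.
- a (agent_id=5) pairs with 1 row(s) of l.
- a (agent_id=3) has no partner → excluded.
- a (agent_id=6) pairs with 2 row(s) of l.
- a (agent_id=5) pairs with 1 row(s) of l.
After projecting and ordering:
l.agent_id | a.aname
5 | Omar
5 | Quinn
5 | Raj
6 | Dave
6 | Dave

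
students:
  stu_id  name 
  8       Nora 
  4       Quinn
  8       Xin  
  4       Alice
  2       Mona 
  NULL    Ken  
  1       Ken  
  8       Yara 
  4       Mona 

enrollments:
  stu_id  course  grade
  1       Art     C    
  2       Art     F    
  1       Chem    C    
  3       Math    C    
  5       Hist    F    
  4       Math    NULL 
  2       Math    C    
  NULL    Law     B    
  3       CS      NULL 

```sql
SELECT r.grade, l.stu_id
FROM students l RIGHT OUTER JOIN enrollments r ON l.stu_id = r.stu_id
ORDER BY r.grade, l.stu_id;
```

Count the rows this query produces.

11

RIGHT JOIN keeps every row from `enrollments`; unmatched rows get NULL for `students`'s columns.
Matching on l.stu_id = r.stu_id. A NULL in a compared column never satisfies the condition.
Matched pairs: 7; unmatched r rows kept: 4.
Total: 7 matched + 4 padded = 11 rows.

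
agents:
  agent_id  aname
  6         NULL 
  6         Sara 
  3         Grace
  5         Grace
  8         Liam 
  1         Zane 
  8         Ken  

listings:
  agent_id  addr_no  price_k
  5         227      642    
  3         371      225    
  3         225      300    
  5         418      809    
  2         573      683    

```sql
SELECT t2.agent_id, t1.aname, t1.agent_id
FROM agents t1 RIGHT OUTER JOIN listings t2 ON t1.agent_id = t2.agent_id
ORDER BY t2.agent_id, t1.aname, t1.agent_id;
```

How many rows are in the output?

5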